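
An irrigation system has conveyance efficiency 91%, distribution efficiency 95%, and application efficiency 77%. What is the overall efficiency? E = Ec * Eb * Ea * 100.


Ec = 0.91, Eb = 0.95, Ea = 0.77
E = 0.91 * 0.95 * 0.77 * 100 = 66.5665%

66.5665 %


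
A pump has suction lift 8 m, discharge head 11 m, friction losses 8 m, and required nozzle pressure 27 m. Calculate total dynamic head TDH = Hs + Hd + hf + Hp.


TDH = Hs + Hd + hf + Hp = 8 + 11 + 8 + 27 = 54

54 m


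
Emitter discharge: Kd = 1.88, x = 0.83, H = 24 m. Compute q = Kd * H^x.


q = Kd * H^x = 1.88 * 24^0.83 = 1.88 * 13.982194

26.2865 L/h


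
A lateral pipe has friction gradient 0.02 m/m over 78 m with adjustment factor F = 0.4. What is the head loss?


hf = J * L * F = 0.02 * 78 * 0.4 = 0.6240 m

0.6240 m


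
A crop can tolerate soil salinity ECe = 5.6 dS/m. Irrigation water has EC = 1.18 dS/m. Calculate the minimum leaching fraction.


LR = ECiw / (5*ECe - ECiw)
LR = 1.18 / (5*5.6 - 1.18)
LR = 1.18 / 26.8200

0.0440


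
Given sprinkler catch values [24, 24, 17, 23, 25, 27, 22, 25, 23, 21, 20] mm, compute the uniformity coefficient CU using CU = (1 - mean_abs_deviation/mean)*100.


mean = 22.818182 mm
MAD = 2.049587 mm
CU = (1 - 2.049587/22.818182)*100

91.0177 %


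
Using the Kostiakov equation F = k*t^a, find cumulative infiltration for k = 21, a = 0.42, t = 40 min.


F = k * t^a = 21 * 40^0.42
F = 21 * 4.708312

98.8746 mm


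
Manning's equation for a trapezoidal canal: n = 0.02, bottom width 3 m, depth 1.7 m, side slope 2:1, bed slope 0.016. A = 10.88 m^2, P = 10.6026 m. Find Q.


R = A/P = 10.88/10.6026 = 1.026163
Q = (1/0.02) * 10.88 * 1.026163^(2/3) * 0.016^0.5

70.0062 m^3/s


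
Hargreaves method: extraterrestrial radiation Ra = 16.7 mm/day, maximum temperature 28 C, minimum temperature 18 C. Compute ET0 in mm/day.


Tmean = (Tmax + Tmin)/2 = (28 + 18)/2 = 23.0
ET0 = 0.0023 * 16.7 * (23.0 + 17.8) * sqrt(28 - 18)
ET0 = 0.0023 * 16.7 * 40.8 * 3.162278

4.9557 mm/day


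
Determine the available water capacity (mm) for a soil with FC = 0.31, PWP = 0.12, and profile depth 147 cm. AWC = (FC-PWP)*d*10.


AWC = (FC - PWP) * d * 10
AWC = (0.31 - 0.12) * 147 * 10
AWC = 0.1900 * 147 * 10

279.3000 mm


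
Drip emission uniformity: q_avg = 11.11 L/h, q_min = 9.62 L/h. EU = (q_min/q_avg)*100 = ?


EU = (q_min/q_avg)*100 = (9.62/11.11)*100 = 86.5887%

86.5887 %


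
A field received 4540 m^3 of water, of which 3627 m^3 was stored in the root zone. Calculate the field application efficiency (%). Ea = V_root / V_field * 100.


Ea = V_root / V_field * 100 = 3627 / 4540 * 100 = 79.8899%

79.8899 %


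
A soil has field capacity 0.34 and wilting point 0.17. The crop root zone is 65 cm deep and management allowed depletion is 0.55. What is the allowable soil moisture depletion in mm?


SMD = (FC - PWP) * d * MAD * 10
SMD = (0.34 - 0.17) * 65 * 0.55 * 10
SMD = 0.1700 * 65 * 0.55 * 10

60.7750 mm


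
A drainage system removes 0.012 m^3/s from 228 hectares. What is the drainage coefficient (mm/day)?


DC = Q * 86400 / (A * 10000) * 1000
DC = 0.012 * 86400 / (228 * 10000) * 1000
DC = 1036800.0000 / 2280000

0.4547 mm/day


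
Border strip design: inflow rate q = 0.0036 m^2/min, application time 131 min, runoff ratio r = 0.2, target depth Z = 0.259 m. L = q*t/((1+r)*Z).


L = q*t/((1+r)*Z)
L = 0.0036*131/((1+0.2)*0.259)
L = 0.4716/0.3108

1.5174 m


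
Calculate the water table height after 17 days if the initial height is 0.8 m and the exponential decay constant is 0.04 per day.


m = m0 * exp(-k*t)
m = 0.8 * exp(-0.04 * 17)
m = 0.8 * exp(-0.6800)

0.4053 m


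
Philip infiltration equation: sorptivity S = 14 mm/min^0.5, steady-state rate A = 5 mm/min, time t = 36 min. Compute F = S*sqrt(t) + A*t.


F = S*sqrt(t) + A*t
F = 14*sqrt(36) + 5*36
F = 14*6.000000 + 180

264.0000 mm


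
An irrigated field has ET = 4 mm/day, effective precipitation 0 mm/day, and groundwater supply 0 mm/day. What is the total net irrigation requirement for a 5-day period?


Daily deficit = ET - Pe - GW = 4 - 0 - 0 = 4 mm/day
NIR = 4 * 5 = 20 mm

20.0000 mm


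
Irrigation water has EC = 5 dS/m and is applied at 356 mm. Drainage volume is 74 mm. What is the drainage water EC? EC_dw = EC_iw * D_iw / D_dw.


EC_dw = EC_iw * D_iw / D_dw
EC_dw = 5 * 356 / 74
EC_dw = 1780 / 74

24.0541 dS/m


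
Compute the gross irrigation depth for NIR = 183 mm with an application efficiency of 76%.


Ea = 76% = 0.76
GID = NIR / Ea = 183 / 0.76 = 240.7895 mm

240.7895 mm


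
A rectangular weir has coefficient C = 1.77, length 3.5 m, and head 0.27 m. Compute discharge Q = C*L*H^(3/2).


Q = C * L * H^(3/2) = 1.77 * 3.5 * 0.27^1.5 = 1.77 * 3.5 * 0.140296

0.8691 m^3/s


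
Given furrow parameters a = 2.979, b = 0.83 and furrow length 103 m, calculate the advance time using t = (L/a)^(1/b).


t = (L/a)^(1/b)
t = (103/2.979)^(1/0.83)
t = 34.575361^(1/0.83)

71.4391 min


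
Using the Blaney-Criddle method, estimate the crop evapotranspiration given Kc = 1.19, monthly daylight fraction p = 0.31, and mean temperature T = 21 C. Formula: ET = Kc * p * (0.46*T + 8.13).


ET = Kc * p * (0.46*T + 8.13)
ET = 1.19 * 0.31 * (0.46*21 + 8.13)
ET = 1.19 * 0.31 * 17.7900

6.5627 mm/day


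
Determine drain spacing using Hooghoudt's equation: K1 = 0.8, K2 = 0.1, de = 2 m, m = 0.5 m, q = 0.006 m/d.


S^2 = 8*K2*de*m/q + 4*K1*m^2/q
S^2 = 8*0.1*2*0.5/0.006 + 4*0.8*0.5^2/0.006
S = sqrt(266.6667)

16.3299 m


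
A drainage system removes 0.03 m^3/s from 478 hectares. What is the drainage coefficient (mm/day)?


DC = Q * 86400 / (A * 10000) * 1000
DC = 0.03 * 86400 / (478 * 10000) * 1000
DC = 2592000.0000 / 4780000

0.5423 mm/day


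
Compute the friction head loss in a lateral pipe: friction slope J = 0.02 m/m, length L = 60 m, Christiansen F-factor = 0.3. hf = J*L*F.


hf = J * L * F = 0.02 * 60 * 0.3 = 0.3600 m

0.3600 m


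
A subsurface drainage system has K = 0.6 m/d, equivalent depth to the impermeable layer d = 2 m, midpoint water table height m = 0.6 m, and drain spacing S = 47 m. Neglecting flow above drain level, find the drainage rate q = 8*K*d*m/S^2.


q = 8*K*d*m/S^2
q = 8*0.6*2*0.6/47^2
q = 5.7600 / 2209

0.0026 m/d


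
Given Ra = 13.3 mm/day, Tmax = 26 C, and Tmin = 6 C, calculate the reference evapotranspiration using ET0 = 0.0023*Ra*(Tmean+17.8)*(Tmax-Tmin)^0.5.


Tmean = (Tmax + Tmin)/2 = (26 + 6)/2 = 16.0
ET0 = 0.0023 * 13.3 * (16.0 + 17.8) * sqrt(26 - 6)
ET0 = 0.0023 * 13.3 * 33.8 * 4.472136

4.6239 mm/day


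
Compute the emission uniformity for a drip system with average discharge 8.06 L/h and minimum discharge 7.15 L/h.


EU = (q_min/q_avg)*100 = (7.15/8.06)*100 = 88.7097%

88.7097 %


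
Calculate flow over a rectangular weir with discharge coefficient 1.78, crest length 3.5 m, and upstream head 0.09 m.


Q = C * L * H^(3/2) = 1.78 * 3.5 * 0.09^1.5 = 1.78 * 3.5 * 0.027000

0.1682 m^3/s


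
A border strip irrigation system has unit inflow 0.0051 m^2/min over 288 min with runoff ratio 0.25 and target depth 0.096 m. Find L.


L = q*t/((1+r)*Z)
L = 0.0051*288/((1+0.25)*0.096)
L = 1.4688/0.12

12.2400 m


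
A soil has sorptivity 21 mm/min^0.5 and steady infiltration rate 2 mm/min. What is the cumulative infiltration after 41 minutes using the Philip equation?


F = S*sqrt(t) + A*t
F = 21*sqrt(41) + 2*41
F = 21*6.403124 + 82

216.4656 mm


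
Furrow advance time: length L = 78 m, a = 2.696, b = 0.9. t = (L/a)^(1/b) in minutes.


t = (L/a)^(1/b)
t = (78/2.696)^(1/0.9)
t = 28.931751^(1/0.9)

42.0484 min


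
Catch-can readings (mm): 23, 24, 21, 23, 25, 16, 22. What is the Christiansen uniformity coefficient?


mean = 22.000000 mm
MAD = 2.000000 mm
CU = (1 - 2.000000/22.000000)*100

90.9091 %


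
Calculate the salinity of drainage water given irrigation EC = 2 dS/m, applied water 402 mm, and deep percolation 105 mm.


EC_dw = EC_iw * D_iw / D_dw
EC_dw = 2 * 402 / 105
EC_dw = 804 / 105

7.6571 dS/m


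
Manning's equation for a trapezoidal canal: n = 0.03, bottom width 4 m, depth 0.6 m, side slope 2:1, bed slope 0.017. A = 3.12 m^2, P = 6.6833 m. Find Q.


R = A/P = 3.12/6.6833 = 0.466835
Q = (1/0.03) * 3.12 * 0.466835^(2/3) * 0.017^0.5

8.1602 m^3/s


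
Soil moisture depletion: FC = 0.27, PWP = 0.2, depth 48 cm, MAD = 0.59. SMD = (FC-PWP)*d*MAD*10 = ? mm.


SMD = (FC - PWP) * d * MAD * 10
SMD = (0.27 - 0.2) * 48 * 0.59 * 10
SMD = 0.0700 * 48 * 0.59 * 10

19.8240 mm


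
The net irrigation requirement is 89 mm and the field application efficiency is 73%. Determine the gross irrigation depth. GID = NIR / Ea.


Ea = 73% = 0.73
GID = NIR / Ea = 89 / 0.73 = 121.9178 mm

121.9178 mm


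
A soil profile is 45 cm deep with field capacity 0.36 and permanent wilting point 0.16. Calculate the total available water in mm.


AWC = (FC - PWP) * d * 10
AWC = (0.36 - 0.16) * 45 * 10
AWC = 0.2000 * 45 * 10

90.0000 mm


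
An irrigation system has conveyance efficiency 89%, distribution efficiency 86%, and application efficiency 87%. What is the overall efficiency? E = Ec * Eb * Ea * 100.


Ec = 0.89, Eb = 0.86, Ea = 0.87
E = 0.89 * 0.86 * 0.87 * 100 = 66.5898%

66.5898 %


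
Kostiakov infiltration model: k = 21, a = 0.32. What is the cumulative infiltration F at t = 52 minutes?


F = k * t^a = 21 * 52^0.32
F = 21 * 3.540960

74.3602 mm


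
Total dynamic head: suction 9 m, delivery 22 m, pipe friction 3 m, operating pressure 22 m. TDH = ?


TDH = Hs + Hd + hf + Hp = 9 + 22 + 3 + 22 = 56

56 m


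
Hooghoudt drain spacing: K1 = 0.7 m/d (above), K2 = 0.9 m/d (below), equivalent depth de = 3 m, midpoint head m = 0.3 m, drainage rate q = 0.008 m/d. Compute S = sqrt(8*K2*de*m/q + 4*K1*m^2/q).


S^2 = 8*K2*de*m/q + 4*K1*m^2/q
S^2 = 8*0.9*3*0.3/0.008 + 4*0.7*0.3^2/0.008
S = sqrt(841.5000)

29.0086 m


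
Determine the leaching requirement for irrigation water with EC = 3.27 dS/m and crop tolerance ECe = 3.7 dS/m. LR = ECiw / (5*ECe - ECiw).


LR = ECiw / (5*ECe - ECiw)
LR = 3.27 / (5*3.7 - 3.27)
LR = 3.27 / 15.2300

0.2147


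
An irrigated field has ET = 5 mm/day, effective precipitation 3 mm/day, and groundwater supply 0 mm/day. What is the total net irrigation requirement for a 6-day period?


Daily deficit = ET - Pe - GW = 5 - 3 - 0 = 2 mm/day
NIR = 2 * 6 = 12 mm

12.0000 mm


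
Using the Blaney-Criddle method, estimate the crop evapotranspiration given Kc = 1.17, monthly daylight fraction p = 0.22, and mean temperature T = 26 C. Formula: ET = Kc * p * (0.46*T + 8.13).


ET = Kc * p * (0.46*T + 8.13)
ET = 1.17 * 0.22 * (0.46*26 + 8.13)
ET = 1.17 * 0.22 * 20.0900

5.1712 mm/day


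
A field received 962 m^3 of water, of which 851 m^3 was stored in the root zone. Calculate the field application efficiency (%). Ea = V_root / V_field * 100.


Ea = V_root / V_field * 100 = 851 / 962 * 100 = 88.4615%

88.4615 %


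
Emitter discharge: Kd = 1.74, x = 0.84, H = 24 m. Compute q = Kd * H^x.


q = Kd * H^x = 1.74 * 24^0.84 = 1.74 * 14.433692

25.1146 L/h


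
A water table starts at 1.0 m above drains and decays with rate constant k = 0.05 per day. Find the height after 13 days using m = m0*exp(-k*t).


m = m0 * exp(-k*t)
m = 1.0 * exp(-0.05 * 13)
m = 1.0 * exp(-0.6500)

0.5220 m


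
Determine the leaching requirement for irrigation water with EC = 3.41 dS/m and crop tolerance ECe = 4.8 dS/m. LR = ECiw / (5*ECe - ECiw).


LR = ECiw / (5*ECe - ECiw)
LR = 3.41 / (5*4.8 - 3.41)
LR = 3.41 / 20.5900

0.1656


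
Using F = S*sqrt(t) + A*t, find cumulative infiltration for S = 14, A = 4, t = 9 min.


F = S*sqrt(t) + A*t
F = 14*sqrt(9) + 4*9
F = 14*3.000000 + 36

78.0000 mm


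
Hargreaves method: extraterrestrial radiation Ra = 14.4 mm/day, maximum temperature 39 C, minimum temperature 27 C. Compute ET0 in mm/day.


Tmean = (Tmax + Tmin)/2 = (39 + 27)/2 = 33.0
ET0 = 0.0023 * 14.4 * (33.0 + 17.8) * sqrt(39 - 27)
ET0 = 0.0023 * 14.4 * 50.8 * 3.464102

5.8283 mm/day


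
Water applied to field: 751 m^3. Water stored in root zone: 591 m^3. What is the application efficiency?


Ea = V_root / V_field * 100 = 591 / 751 * 100 = 78.6951%

78.6951 %


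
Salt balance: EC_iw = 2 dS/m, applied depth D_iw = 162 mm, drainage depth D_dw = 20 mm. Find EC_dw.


EC_dw = EC_iw * D_iw / D_dw
EC_dw = 2 * 162 / 20
EC_dw = 324 / 20

16.2000 dS/m


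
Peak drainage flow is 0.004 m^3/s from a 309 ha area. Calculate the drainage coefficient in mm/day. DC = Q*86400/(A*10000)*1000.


DC = Q * 86400 / (A * 10000) * 1000
DC = 0.004 * 86400 / (309 * 10000) * 1000
DC = 345600.0000 / 3090000

0.1118 mm/day


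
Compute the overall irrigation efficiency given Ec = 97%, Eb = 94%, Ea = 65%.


Ec = 0.97, Eb = 0.94, Ea = 0.65
E = 0.97 * 0.94 * 0.65 * 100 = 59.2670%

59.2670 %


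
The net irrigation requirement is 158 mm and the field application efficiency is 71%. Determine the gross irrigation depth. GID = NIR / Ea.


Ea = 71% = 0.71
GID = NIR / Ea = 158 / 0.71 = 222.5352 mm

222.5352 mm


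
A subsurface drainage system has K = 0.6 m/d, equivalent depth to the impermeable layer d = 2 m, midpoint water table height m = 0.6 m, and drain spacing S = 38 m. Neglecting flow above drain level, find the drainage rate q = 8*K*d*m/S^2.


q = 8*K*d*m/S^2
q = 8*0.6*2*0.6/38^2
q = 5.7600 / 1444

0.0040 m/d


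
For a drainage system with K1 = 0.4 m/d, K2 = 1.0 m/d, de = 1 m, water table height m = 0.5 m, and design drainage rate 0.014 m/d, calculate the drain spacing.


S^2 = 8*K2*de*m/q + 4*K1*m^2/q
S^2 = 8*1.0*1*0.5/0.014 + 4*0.4*0.5^2/0.014
S = sqrt(314.2857)

17.7281 m


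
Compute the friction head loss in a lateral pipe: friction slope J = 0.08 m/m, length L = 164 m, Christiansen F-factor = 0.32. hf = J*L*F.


hf = J * L * F = 0.08 * 164 * 0.32 = 4.1984 m

4.1984 m


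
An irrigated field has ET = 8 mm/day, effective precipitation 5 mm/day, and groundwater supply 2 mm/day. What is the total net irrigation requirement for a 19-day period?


Daily deficit = ET - Pe - GW = 8 - 5 - 2 = 1 mm/day
NIR = 1 * 19 = 19 mm

19.0000 mm


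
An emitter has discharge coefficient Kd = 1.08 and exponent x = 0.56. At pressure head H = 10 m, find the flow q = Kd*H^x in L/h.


q = Kd * H^x = 1.08 * 10^0.56 = 1.08 * 3.630781

3.9212 L/h


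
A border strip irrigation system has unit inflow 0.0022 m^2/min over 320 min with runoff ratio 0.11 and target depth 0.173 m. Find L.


L = q*t/((1+r)*Z)
L = 0.0022*320/((1+0.11)*0.173)
L = 0.704/0.19203

3.6661 m


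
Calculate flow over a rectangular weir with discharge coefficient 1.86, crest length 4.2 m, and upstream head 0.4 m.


Q = C * L * H^(3/2) = 1.86 * 4.2 * 0.4^1.5 = 1.86 * 4.2 * 0.252982

1.9763 m^3/s


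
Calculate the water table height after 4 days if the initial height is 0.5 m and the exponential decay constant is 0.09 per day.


m = m0 * exp(-k*t)
m = 0.5 * exp(-0.09 * 4)
m = 0.5 * exp(-0.3600)

0.3488 m


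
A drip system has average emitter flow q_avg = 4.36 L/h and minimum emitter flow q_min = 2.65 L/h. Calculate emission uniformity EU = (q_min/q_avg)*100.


EU = (q_min/q_avg)*100 = (2.65/4.36)*100 = 60.7798%

60.7798 %


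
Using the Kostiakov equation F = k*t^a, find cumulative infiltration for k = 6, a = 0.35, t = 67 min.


F = k * t^a = 6 * 67^0.35
F = 6 * 4.356384

26.1383 mm


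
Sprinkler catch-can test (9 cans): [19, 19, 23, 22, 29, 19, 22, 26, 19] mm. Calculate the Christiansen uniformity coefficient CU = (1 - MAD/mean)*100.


mean = 22.000000 mm
MAD = 2.666667 mm
CU = (1 - 2.666667/22.000000)*100

87.8788 %


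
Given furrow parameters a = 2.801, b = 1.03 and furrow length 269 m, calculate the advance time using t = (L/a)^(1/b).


t = (L/a)^(1/b)
t = (269/2.801)^(1/1.03)
t = 96.037130^(1/1.03)

84.0811 min


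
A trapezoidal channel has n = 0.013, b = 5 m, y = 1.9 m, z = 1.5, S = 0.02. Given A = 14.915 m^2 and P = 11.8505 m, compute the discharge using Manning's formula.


R = A/P = 14.915/11.8505 = 1.258597
Q = (1/0.013) * 14.915 * 1.258597^(2/3) * 0.02^0.5

189.1412 m^3/s


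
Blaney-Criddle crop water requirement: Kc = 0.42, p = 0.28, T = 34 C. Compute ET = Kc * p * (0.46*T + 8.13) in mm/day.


ET = Kc * p * (0.46*T + 8.13)
ET = 0.42 * 0.28 * (0.46*34 + 8.13)
ET = 0.42 * 0.28 * 23.7700

2.7954 mm/day


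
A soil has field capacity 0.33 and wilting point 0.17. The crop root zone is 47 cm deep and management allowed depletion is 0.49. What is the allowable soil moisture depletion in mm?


SMD = (FC - PWP) * d * MAD * 10
SMD = (0.33 - 0.17) * 47 * 0.49 * 10
SMD = 0.1600 * 47 * 0.49 * 10

36.8480 mm


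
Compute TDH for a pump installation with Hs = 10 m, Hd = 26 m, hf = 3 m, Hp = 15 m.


TDH = Hs + Hd + hf + Hp = 10 + 26 + 3 + 15 = 54

54 m


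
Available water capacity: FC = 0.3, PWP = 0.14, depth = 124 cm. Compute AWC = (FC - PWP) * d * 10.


AWC = (FC - PWP) * d * 10
AWC = (0.3 - 0.14) * 124 * 10
AWC = 0.1600 * 124 * 10

198.4000 mm


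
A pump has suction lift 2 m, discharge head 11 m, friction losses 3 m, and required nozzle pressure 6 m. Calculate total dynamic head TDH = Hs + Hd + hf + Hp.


TDH = Hs + Hd + hf + Hp = 2 + 11 + 3 + 6 = 22

22 m


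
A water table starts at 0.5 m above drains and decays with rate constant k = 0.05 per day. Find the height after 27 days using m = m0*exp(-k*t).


m = m0 * exp(-k*t)
m = 0.5 * exp(-0.05 * 27)
m = 0.5 * exp(-1.3500)

0.1296 m


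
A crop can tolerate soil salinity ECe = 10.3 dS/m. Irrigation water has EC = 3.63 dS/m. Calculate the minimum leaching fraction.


LR = ECiw / (5*ECe - ECiw)
LR = 3.63 / (5*10.3 - 3.63)
LR = 3.63 / 47.8700

0.0758


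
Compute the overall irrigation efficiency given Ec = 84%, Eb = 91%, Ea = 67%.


Ec = 0.84, Eb = 0.91, Ea = 0.67
E = 0.84 * 0.91 * 0.67 * 100 = 51.2148%

51.2148 %


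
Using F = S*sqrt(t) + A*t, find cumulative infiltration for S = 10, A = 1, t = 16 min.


F = S*sqrt(t) + A*t
F = 10*sqrt(16) + 1*16
F = 10*4.000000 + 16

56.0000 mm


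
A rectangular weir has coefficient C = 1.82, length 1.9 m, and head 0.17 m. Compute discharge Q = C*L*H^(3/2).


Q = C * L * H^(3/2) = 1.82 * 1.9 * 0.17^1.5 = 1.82 * 1.9 * 0.070093

0.2424 m^3/s


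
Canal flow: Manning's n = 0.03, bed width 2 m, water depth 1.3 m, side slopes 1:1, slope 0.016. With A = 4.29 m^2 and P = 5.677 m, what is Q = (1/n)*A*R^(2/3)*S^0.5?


R = A/P = 4.29/5.677 = 0.755681
Q = (1/0.03) * 4.29 * 0.755681^(2/3) * 0.016^0.5

15.0068 m^3/s


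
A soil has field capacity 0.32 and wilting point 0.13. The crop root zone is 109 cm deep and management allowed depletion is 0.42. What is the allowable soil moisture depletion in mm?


SMD = (FC - PWP) * d * MAD * 10
SMD = (0.32 - 0.13) * 109 * 0.42 * 10
SMD = 0.1900 * 109 * 0.42 * 10

86.9820 mm


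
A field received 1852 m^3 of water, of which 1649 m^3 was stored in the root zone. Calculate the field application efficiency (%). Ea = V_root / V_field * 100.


Ea = V_root / V_field * 100 = 1649 / 1852 * 100 = 89.0389%

89.0389 %


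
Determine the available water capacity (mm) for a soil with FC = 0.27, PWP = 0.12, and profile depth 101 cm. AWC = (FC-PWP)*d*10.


AWC = (FC - PWP) * d * 10
AWC = (0.27 - 0.12) * 101 * 10
AWC = 0.1500 * 101 * 10

151.5000 mm


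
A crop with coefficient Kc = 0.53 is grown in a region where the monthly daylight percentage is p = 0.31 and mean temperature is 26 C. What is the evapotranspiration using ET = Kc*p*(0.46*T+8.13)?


ET = Kc * p * (0.46*T + 8.13)
ET = 0.53 * 0.31 * (0.46*26 + 8.13)
ET = 0.53 * 0.31 * 20.0900

3.3008 mm/day


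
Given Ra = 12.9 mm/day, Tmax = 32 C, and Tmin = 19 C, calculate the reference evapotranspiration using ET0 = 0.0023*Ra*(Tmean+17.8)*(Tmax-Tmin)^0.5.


Tmean = (Tmax + Tmin)/2 = (32 + 19)/2 = 25.5
ET0 = 0.0023 * 12.9 * (25.5 + 17.8) * sqrt(32 - 19)
ET0 = 0.0023 * 12.9 * 43.3 * 3.605551

4.6321 mm/day


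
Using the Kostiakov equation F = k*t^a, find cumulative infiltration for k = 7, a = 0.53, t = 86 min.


F = k * t^a = 7 * 86^0.53
F = 7 * 10.599471

74.1963 mm


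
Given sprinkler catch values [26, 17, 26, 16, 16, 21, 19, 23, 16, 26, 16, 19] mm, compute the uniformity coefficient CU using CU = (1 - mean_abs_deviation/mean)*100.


mean = 20.083333 mm
MAD = 3.597222 mm
CU = (1 - 3.597222/20.083333)*100

82.0885 %


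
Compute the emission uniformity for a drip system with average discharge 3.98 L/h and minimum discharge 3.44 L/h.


EU = (q_min/q_avg)*100 = (3.44/3.98)*100 = 86.4322%

86.4322 %


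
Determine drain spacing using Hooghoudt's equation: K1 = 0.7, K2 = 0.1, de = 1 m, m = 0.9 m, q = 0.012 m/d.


S^2 = 8*K2*de*m/q + 4*K1*m^2/q
S^2 = 8*0.1*1*0.9/0.012 + 4*0.7*0.9^2/0.012
S = sqrt(249.0000)

15.7797 m


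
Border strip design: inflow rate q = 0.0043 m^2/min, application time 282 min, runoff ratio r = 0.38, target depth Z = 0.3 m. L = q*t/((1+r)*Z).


L = q*t/((1+r)*Z)
L = 0.0043*282/((1+0.38)*0.3)
L = 1.2126/0.414

2.9290 m


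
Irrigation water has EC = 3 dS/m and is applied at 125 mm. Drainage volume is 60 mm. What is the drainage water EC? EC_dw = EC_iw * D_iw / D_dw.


EC_dw = EC_iw * D_iw / D_dw
EC_dw = 3 * 125 / 60
EC_dw = 375 / 60

6.2500 dS/m


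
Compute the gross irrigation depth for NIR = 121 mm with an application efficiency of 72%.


Ea = 72% = 0.72
GID = NIR / Ea = 121 / 0.72 = 168.0556 mm

168.0556 mm


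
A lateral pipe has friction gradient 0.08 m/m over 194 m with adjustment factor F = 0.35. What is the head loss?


hf = J * L * F = 0.08 * 194 * 0.35 = 5.4320 m

5.4320 m


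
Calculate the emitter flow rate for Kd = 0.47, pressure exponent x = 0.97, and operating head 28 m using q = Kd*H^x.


q = Kd * H^x = 0.47 * 28^0.97 = 0.47 * 25.336306

11.9081 L/h


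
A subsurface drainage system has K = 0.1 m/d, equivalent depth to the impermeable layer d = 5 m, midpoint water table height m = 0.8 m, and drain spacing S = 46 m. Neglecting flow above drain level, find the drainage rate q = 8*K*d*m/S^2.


q = 8*K*d*m/S^2
q = 8*0.1*5*0.8/46^2
q = 3.2000 / 2116

0.0015 m/d


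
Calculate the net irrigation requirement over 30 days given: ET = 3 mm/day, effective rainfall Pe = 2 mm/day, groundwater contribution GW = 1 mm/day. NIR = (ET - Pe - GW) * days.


Daily deficit = ET - Pe - GW = 3 - 2 - 1 = 0 mm/day
NIR = 0 * 30 = 0 mm

0 mm


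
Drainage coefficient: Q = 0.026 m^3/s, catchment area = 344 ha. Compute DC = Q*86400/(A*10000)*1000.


DC = Q * 86400 / (A * 10000) * 1000
DC = 0.026 * 86400 / (344 * 10000) * 1000
DC = 2246400.0000 / 3440000

0.6530 mm/day


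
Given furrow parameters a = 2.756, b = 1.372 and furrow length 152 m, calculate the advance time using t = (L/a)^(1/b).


t = (L/a)^(1/b)
t = (152/2.756)^(1/1.372)
t = 55.152395^(1/1.372)

18.5935 min


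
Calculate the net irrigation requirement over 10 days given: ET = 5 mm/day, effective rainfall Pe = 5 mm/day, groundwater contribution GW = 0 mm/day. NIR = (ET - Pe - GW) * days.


Daily deficit = ET - Pe - GW = 5 - 5 - 0 = 0 mm/day
NIR = 0 * 10 = 0 mm

0 mm


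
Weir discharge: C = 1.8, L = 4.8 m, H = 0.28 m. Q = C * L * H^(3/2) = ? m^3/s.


Q = C * L * H^(3/2) = 1.8 * 4.8 * 0.28^1.5 = 1.8 * 4.8 * 0.148162

1.2801 m^3/s


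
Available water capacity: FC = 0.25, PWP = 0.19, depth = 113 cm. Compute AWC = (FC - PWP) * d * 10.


AWC = (FC - PWP) * d * 10
AWC = (0.25 - 0.19) * 113 * 10
AWC = 0.0600 * 113 * 10

67.8000 mm


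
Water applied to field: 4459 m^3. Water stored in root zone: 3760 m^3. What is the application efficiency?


Ea = V_root / V_field * 100 = 3760 / 4459 * 100 = 84.3238%

84.3238 %


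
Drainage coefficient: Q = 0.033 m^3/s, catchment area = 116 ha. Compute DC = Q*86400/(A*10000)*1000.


DC = Q * 86400 / (A * 10000) * 1000
DC = 0.033 * 86400 / (116 * 10000) * 1000
DC = 2851200.0000 / 1160000

2.4579 mm/day


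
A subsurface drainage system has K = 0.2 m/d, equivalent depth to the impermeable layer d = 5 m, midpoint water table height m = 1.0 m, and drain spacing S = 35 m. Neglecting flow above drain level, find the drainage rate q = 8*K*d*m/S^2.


q = 8*K*d*m/S^2
q = 8*0.2*5*1.0/35^2
q = 8.0000 / 1225

0.0065 m/d


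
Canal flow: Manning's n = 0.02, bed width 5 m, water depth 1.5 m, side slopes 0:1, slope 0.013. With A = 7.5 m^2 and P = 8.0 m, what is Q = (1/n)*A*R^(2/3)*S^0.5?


R = A/P = 7.5/8.0 = 0.937500
Q = (1/0.02) * 7.5 * 0.937500^(2/3) * 0.013^0.5

40.9560 m^3/s


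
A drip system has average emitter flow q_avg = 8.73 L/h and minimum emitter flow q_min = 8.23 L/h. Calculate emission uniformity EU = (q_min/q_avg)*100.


EU = (q_min/q_avg)*100 = (8.23/8.73)*100 = 94.2726%

94.2726 %


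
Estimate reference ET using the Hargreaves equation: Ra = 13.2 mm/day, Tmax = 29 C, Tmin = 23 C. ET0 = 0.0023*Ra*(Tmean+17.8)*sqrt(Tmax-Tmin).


Tmean = (Tmax + Tmin)/2 = (29 + 23)/2 = 26.0
ET0 = 0.0023 * 13.2 * (26.0 + 17.8) * sqrt(29 - 23)
ET0 = 0.0023 * 13.2 * 43.8 * 2.449490

3.2573 mm/day


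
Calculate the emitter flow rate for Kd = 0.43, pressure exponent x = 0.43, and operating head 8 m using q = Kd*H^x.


q = Kd * H^x = 0.43 * 8^0.43 = 0.43 * 2.445281

1.0515 L/h


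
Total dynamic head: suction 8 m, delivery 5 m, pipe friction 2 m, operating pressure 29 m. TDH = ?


TDH = Hs + Hd + hf + Hp = 8 + 5 + 2 + 29 = 44

44 m


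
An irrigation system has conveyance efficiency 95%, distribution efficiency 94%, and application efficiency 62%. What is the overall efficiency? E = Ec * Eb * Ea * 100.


Ec = 0.95, Eb = 0.94, Ea = 0.62
E = 0.95 * 0.94 * 0.62 * 100 = 55.3660%

55.3660 %


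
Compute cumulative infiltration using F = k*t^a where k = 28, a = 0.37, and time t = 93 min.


F = k * t^a = 28 * 93^0.37
F = 28 * 5.349814

149.7948 mm


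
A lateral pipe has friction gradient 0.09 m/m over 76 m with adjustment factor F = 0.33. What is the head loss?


hf = J * L * F = 0.09 * 76 * 0.33 = 2.2572 m

2.2572 m


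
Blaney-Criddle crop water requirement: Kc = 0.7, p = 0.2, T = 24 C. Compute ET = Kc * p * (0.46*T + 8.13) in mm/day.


ET = Kc * p * (0.46*T + 8.13)
ET = 0.7 * 0.2 * (0.46*24 + 8.13)
ET = 0.7 * 0.2 * 19.1700

2.6838 mm/day


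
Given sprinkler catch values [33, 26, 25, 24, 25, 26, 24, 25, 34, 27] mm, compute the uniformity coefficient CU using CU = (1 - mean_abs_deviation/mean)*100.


mean = 26.900000 mm
MAD = 2.660000 mm
CU = (1 - 2.660000/26.900000)*100

90.1115 %


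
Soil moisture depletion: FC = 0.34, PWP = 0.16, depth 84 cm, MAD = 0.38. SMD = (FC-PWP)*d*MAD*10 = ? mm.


SMD = (FC - PWP) * d * MAD * 10
SMD = (0.34 - 0.16) * 84 * 0.38 * 10
SMD = 0.1800 * 84 * 0.38 * 10

57.4560 mm


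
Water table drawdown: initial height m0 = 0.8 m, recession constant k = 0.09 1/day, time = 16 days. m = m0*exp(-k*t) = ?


m = m0 * exp(-k*t)
m = 0.8 * exp(-0.09 * 16)
m = 0.8 * exp(-1.4400)

0.1895 m


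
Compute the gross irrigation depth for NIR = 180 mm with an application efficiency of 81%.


Ea = 81% = 0.81
GID = NIR / Ea = 180 / 0.81 = 222.2222 mm

222.2222 mm


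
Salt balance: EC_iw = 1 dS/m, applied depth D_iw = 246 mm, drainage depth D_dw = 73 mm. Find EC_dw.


EC_dw = EC_iw * D_iw / D_dw
EC_dw = 1 * 246 / 73
EC_dw = 246 / 73

3.3699 dS/m


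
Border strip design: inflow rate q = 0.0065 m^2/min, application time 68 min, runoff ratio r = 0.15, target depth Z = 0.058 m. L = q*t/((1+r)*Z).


L = q*t/((1+r)*Z)
L = 0.0065*68/((1+0.15)*0.058)
L = 0.442/0.0667

6.6267 m


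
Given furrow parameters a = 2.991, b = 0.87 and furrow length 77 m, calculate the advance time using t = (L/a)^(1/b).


t = (L/a)^(1/b)
t = (77/2.991)^(1/0.87)
t = 25.743898^(1/0.87)

41.8278 min


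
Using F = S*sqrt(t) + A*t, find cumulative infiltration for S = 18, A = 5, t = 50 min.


F = S*sqrt(t) + A*t
F = 18*sqrt(50) + 5*50
F = 18*7.071068 + 250

377.2792 mm


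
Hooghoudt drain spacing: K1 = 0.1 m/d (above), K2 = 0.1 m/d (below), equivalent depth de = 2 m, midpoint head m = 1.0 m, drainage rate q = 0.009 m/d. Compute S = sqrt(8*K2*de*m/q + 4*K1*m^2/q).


S^2 = 8*K2*de*m/q + 4*K1*m^2/q
S^2 = 8*0.1*2*1.0/0.009 + 4*0.1*1.0^2/0.009
S = sqrt(222.2222)

14.9071 m


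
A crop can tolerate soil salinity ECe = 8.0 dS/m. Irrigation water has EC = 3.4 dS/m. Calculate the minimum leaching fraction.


LR = ECiw / (5*ECe - ECiw)
LR = 3.4 / (5*8.0 - 3.4)
LR = 3.4 / 36.6000

0.0929


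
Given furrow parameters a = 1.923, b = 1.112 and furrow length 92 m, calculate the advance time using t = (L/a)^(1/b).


t = (L/a)^(1/b)
t = (92/1.923)^(1/1.112)
t = 47.841914^(1/1.112)

32.4055 min


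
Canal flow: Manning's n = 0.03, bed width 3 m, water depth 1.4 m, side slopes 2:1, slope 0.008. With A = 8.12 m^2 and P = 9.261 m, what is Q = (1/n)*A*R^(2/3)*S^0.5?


R = A/P = 8.12/9.261 = 0.876795
Q = (1/0.03) * 8.12 * 0.876795^(2/3) * 0.008^0.5

22.1775 m^3/s


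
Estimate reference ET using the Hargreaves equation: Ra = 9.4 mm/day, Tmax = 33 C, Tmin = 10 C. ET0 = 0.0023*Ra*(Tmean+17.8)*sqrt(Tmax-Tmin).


Tmean = (Tmax + Tmin)/2 = (33 + 10)/2 = 21.5
ET0 = 0.0023 * 9.4 * (21.5 + 17.8) * sqrt(33 - 10)
ET0 = 0.0023 * 9.4 * 39.3 * 4.795832

4.0749 mm/day


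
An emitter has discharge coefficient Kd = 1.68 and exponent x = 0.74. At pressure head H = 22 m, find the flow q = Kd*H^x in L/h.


q = Kd * H^x = 1.68 * 22^0.74 = 1.68 * 9.849015

16.5463 L/h


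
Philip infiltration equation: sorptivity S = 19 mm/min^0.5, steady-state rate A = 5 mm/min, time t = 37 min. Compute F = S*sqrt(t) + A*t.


F = S*sqrt(t) + A*t
F = 19*sqrt(37) + 5*37
F = 19*6.082763 + 185

300.5725 mm


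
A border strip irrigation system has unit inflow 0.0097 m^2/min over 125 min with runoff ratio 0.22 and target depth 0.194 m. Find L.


L = q*t/((1+r)*Z)
L = 0.0097*125/((1+0.22)*0.194)
L = 1.2125/0.23668

5.1230 m


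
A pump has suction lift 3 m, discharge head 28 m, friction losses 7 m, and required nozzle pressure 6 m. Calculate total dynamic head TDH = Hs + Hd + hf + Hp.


TDH = Hs + Hd + hf + Hp = 3 + 28 + 7 + 6 = 44

44 m


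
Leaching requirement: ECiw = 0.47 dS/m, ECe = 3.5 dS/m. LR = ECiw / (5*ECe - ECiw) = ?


LR = ECiw / (5*ECe - ECiw)
LR = 0.47 / (5*3.5 - 0.47)
LR = 0.47 / 17.0300

0.0276


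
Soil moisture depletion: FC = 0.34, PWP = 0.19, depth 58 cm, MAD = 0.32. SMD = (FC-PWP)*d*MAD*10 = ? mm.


SMD = (FC - PWP) * d * MAD * 10
SMD = (0.34 - 0.19) * 58 * 0.32 * 10
SMD = 0.1500 * 58 * 0.32 * 10

27.8400 mm


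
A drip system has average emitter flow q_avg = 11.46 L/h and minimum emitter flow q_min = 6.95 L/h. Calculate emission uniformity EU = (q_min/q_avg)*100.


EU = (q_min/q_avg)*100 = (6.95/11.46)*100 = 60.6457%

60.6457 %


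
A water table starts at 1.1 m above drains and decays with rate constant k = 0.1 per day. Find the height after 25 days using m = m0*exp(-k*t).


m = m0 * exp(-k*t)
m = 1.1 * exp(-0.1 * 25)
m = 1.1 * exp(-2.5000)

0.0903 m


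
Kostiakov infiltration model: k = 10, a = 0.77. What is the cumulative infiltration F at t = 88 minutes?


F = k * t^a = 10 * 88^0.77
F = 10 * 31.423290

314.2329 mm


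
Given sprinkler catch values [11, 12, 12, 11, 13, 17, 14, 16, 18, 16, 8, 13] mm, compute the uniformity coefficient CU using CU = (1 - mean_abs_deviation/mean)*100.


mean = 13.416667 mm
MAD = 2.319444 mm
CU = (1 - 2.319444/13.416667)*100

82.7122 %


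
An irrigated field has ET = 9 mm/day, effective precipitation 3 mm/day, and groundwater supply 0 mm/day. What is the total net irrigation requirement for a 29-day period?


Daily deficit = ET - Pe - GW = 9 - 3 - 0 = 6 mm/day
NIR = 6 * 29 = 174 mm

174.0000 mm


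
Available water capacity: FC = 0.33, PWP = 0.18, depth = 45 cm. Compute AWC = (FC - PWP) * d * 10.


AWC = (FC - PWP) * d * 10
AWC = (0.33 - 0.18) * 45 * 10
AWC = 0.1500 * 45 * 10

67.5000 mm


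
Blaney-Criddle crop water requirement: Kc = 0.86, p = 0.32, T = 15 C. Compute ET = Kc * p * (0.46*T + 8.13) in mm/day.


ET = Kc * p * (0.46*T + 8.13)
ET = 0.86 * 0.32 * (0.46*15 + 8.13)
ET = 0.86 * 0.32 * 15.0300

4.1363 mm/day


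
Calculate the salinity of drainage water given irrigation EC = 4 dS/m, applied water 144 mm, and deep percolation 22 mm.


EC_dw = EC_iw * D_iw / D_dw
EC_dw = 4 * 144 / 22
EC_dw = 576 / 22

26.1818 dS/m


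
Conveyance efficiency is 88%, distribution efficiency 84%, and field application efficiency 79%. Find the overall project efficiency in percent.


Ec = 0.88, Eb = 0.84, Ea = 0.79
E = 0.88 * 0.84 * 0.79 * 100 = 58.3968%

58.3968 %


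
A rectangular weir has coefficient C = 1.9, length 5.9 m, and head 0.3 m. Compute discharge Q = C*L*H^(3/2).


Q = C * L * H^(3/2) = 1.9 * 5.9 * 0.3^1.5 = 1.9 * 5.9 * 0.164317

1.8420 m^3/s


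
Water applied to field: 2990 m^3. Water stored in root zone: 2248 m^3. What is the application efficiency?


Ea = V_root / V_field * 100 = 2248 / 2990 * 100 = 75.1839%

75.1839 %


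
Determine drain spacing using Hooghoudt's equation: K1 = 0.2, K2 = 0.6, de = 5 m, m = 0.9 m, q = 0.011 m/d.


S^2 = 8*K2*de*m/q + 4*K1*m^2/q
S^2 = 8*0.6*5*0.9/0.011 + 4*0.2*0.9^2/0.011
S = sqrt(2022.5455)

44.9727 m


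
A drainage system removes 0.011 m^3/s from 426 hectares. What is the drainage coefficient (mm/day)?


DC = Q * 86400 / (A * 10000) * 1000
DC = 0.011 * 86400 / (426 * 10000) * 1000
DC = 950400.0000 / 4260000

0.2231 mm/day


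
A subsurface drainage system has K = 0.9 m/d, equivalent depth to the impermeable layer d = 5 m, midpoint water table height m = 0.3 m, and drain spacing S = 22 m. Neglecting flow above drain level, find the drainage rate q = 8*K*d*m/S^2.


q = 8*K*d*m/S^2
q = 8*0.9*5*0.3/22^2
q = 10.8000 / 484

0.0223 m/d


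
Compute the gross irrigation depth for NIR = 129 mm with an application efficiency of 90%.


Ea = 90% = 0.9
GID = NIR / Ea = 129 / 0.9 = 143.3333 mm

143.3333 mm


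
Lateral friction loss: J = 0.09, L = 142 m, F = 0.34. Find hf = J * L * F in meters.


hf = J * L * F = 0.09 * 142 * 0.34 = 4.3452 m

4.3452 m


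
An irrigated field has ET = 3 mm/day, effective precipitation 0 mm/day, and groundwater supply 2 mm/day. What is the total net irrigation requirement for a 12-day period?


Daily deficit = ET - Pe - GW = 3 - 0 - 2 = 1 mm/day
NIR = 1 * 12 = 12 mm

12.0000 mm


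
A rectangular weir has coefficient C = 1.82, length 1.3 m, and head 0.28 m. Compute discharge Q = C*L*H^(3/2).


Q = C * L * H^(3/2) = 1.82 * 1.3 * 0.28^1.5 = 1.82 * 1.3 * 0.148162

0.3506 m^3/s


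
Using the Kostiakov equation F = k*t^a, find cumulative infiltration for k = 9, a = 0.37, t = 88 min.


F = k * t^a = 9 * 88^0.37
F = 9 * 5.241536

47.1738 mm


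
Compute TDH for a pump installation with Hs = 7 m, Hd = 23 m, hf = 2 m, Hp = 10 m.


TDH = Hs + Hd + hf + Hp = 7 + 23 + 2 + 10 = 42

42 m


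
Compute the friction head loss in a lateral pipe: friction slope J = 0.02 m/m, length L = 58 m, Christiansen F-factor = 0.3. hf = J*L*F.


hf = J * L * F = 0.02 * 58 * 0.3 = 0.3480 m

0.3480 m


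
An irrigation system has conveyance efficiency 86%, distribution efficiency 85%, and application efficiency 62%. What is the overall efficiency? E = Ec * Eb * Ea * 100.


Ec = 0.86, Eb = 0.85, Ea = 0.62
E = 0.86 * 0.85 * 0.62 * 100 = 45.3220%

45.3220 %


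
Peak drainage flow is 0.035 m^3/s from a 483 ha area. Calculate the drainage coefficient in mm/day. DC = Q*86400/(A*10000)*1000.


DC = Q * 86400 / (A * 10000) * 1000
DC = 0.035 * 86400 / (483 * 10000) * 1000
DC = 3024000.0000 / 4830000

0.6261 mm/day


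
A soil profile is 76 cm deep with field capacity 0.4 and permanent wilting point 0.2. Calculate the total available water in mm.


AWC = (FC - PWP) * d * 10
AWC = (0.4 - 0.2) * 76 * 10
AWC = 0.2000 * 76 * 10

152.0000 mm


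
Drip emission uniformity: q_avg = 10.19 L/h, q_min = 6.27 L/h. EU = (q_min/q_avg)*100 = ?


EU = (q_min/q_avg)*100 = (6.27/10.19)*100 = 61.5309%

61.5309 %


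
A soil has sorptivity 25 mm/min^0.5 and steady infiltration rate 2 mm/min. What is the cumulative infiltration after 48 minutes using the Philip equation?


F = S*sqrt(t) + A*t
F = 25*sqrt(48) + 2*48
F = 25*6.928203 + 96

269.2051 mm


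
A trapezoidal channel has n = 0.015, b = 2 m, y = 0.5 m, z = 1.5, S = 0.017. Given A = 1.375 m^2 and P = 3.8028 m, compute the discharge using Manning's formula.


R = A/P = 1.375/3.8028 = 0.361576
Q = (1/0.015) * 1.375 * 0.361576^(2/3) * 0.017^0.5

6.0660 m^3/s


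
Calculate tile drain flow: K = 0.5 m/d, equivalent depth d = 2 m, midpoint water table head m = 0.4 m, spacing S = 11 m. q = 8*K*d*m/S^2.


q = 8*K*d*m/S^2
q = 8*0.5*2*0.4/11^2
q = 3.2000 / 121

0.0264 m/d


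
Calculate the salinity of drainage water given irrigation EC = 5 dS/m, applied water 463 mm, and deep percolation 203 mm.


EC_dw = EC_iw * D_iw / D_dw
EC_dw = 5 * 463 / 203
EC_dw = 2315 / 203

11.4039 dS/m


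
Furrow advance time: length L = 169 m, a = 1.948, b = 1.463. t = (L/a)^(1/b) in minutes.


t = (L/a)^(1/b)
t = (169/1.948)^(1/1.463)
t = 86.755647^(1/1.463)

21.1290 min


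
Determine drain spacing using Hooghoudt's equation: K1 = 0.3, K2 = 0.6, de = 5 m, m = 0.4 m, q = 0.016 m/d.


S^2 = 8*K2*de*m/q + 4*K1*m^2/q
S^2 = 8*0.6*5*0.4/0.016 + 4*0.3*0.4^2/0.016
S = sqrt(612.0000)

24.7386 m


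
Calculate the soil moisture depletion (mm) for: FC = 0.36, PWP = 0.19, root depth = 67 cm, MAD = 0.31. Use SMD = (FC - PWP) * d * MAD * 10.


SMD = (FC - PWP) * d * MAD * 10
SMD = (0.36 - 0.19) * 67 * 0.31 * 10
SMD = 0.1700 * 67 * 0.31 * 10

35.3090 mm


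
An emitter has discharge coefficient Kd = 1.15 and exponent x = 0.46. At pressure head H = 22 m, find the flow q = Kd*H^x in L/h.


q = Kd * H^x = 1.15 * 22^0.46 = 1.15 * 4.144904

4.7666 L/h


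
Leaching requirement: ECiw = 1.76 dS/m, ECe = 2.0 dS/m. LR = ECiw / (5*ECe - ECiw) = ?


LR = ECiw / (5*ECe - ECiw)
LR = 1.76 / (5*2.0 - 1.76)
LR = 1.76 / 8.2400

0.2136


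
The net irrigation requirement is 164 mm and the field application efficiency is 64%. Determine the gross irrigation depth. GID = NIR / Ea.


Ea = 64% = 0.64
GID = NIR / Ea = 164 / 0.64 = 256.2500 mm

256.2500 mm


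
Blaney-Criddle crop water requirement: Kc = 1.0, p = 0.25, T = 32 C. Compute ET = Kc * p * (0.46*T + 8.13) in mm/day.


ET = Kc * p * (0.46*T + 8.13)
ET = 1.0 * 0.25 * (0.46*32 + 8.13)
ET = 1.0 * 0.25 * 22.8500

5.7125 mm/day


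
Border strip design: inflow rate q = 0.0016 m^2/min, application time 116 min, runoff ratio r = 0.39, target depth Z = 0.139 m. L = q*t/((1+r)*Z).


L = q*t/((1+r)*Z)
L = 0.0016*116/((1+0.39)*0.139)
L = 0.1856/0.19321

0.9606 m


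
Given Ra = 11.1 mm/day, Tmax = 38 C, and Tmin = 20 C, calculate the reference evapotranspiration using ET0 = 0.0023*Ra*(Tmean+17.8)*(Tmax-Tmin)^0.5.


Tmean = (Tmax + Tmin)/2 = (38 + 20)/2 = 29.0
ET0 = 0.0023 * 11.1 * (29.0 + 17.8) * sqrt(38 - 20)
ET0 = 0.0023 * 11.1 * 46.8 * 4.242641

5.0691 mm/day


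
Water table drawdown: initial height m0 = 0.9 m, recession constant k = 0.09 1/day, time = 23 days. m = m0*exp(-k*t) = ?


m = m0 * exp(-k*t)
m = 0.9 * exp(-0.09 * 23)
m = 0.9 * exp(-2.0700)

0.1136 m


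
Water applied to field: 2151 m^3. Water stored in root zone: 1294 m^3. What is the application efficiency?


Ea = V_root / V_field * 100 = 1294 / 2151 * 100 = 60.1581%

60.1581 %


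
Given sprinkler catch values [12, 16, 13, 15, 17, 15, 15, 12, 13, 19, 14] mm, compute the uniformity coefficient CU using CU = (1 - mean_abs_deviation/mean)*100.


mean = 14.636364 mm
MAD = 1.669421 mm
CU = (1 - 1.669421/14.636364)*100

88.5940 %
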